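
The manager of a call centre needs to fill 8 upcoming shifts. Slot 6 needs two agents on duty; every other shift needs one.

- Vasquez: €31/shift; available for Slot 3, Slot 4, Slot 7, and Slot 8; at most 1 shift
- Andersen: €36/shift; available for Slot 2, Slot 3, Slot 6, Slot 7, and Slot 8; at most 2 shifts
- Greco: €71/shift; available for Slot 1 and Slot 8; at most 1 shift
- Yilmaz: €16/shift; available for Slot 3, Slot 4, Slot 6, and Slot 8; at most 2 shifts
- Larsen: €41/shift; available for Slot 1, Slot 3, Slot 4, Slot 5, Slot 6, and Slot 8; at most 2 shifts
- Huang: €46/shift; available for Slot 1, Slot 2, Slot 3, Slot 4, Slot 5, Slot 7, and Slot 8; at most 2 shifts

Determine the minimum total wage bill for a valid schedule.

€309

Picking the cheapest available agent for each shift independently would cost €249, but that ignores the shift limits.
An optimal schedule: Slot 1→Larsen, Slot 2→Andersen, Slot 3→Huang, Slot 4→Yilmaz, Slot 5→Larsen, Slot 6→Yilmaz+Andersen, Slot 7→Vasquez, Slot 8→Huang.
Total: 41 + 36 + 46 + 16 + 41 + 16 + 36 + 31 + 46 = €309.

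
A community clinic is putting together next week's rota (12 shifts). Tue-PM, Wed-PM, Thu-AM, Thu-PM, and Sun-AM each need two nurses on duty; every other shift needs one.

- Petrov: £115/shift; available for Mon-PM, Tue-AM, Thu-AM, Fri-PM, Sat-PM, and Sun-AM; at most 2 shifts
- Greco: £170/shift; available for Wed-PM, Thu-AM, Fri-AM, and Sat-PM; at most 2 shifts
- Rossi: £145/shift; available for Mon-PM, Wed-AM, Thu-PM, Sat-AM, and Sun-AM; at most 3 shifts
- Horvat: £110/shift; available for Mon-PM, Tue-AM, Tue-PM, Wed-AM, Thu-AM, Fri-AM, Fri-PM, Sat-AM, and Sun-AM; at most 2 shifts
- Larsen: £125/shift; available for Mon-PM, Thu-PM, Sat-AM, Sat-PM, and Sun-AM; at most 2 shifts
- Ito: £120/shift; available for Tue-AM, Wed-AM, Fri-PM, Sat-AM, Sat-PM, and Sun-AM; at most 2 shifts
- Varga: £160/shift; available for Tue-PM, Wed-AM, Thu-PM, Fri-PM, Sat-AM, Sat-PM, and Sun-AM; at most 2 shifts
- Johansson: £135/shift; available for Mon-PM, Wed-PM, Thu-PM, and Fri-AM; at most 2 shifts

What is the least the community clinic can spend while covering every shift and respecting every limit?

£2305

Tue-PM can only be covered by Horvat and Varga, so that assignment is forced.
Wed-PM can only be covered by Greco and Johansson, so that assignment is forced.
Picking the cheapest available nurse for each shift independently would cost £2060, but that ignores the shift limits.
An optimal schedule: Mon-PM→Rossi, Tue-AM→Petrov, Tue-PM→Horvat+Varga, Wed-AM→Rossi, Wed-PM→Greco+Johansson, Thu-AM→Petrov+Greco, Thu-PM→Larsen+Johansson, Fri-AM→Horvat, Fri-PM→Ito, Sat-AM→Rossi, Sat-PM→Larsen, Sun-AM→Ito+Varga.
Total: 145 + 115 + 110 + 160 + 145 + 170 + 135 + 115 + 170 + 125 + 135 + 110 + 120 + 145 + 125 + 120 + 160 = £2305.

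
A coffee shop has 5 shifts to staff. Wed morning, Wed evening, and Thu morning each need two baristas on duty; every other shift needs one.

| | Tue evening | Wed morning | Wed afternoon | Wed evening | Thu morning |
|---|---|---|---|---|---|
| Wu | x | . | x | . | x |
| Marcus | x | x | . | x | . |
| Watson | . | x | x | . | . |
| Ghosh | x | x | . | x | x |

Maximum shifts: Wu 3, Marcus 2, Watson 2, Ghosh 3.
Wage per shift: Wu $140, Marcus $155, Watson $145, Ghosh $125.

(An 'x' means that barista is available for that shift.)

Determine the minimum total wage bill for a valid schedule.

$1095

Wed evening can only be covered by Marcus and Ghosh, so that assignment is forced.
Thu morning can only be covered by Wu and Ghosh, so that assignment is forced.
Picking the cheapest available barista for each shift independently would cost $1080, but that ignores the shift limits.
An optimal schedule: Tue evening→Wu, Wed morning→Ghosh+Watson, Wed afternoon→Wu, Wed evening→Ghosh+Marcus, Thu morning→Ghosh+Wu.
Total: 140 + 125 + 145 + 140 + 125 + 155 + 125 + 140 = $1095.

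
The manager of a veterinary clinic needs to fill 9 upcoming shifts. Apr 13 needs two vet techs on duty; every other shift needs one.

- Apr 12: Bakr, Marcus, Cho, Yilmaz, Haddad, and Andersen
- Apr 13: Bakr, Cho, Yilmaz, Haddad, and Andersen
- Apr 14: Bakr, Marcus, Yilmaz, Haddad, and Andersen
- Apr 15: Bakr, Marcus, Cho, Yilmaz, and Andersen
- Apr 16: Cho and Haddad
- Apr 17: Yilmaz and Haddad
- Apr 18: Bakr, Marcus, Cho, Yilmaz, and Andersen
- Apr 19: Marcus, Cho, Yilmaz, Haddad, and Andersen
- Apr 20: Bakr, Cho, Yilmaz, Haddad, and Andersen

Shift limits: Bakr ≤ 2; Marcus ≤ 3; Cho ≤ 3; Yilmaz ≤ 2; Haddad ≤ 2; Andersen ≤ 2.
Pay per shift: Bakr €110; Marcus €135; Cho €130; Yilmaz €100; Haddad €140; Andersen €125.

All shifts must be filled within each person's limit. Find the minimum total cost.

€1195

Picking the cheapest available vet tech for each shift independently would cost €1040, but that ignores the shift limits.
An optimal schedule: Apr 12→Marcus, Apr 13→Andersen+Cho, Apr 14→Yilmaz, Apr 15→Bakr, Apr 16→Cho, Apr 17→Yilmaz, Apr 18→Bakr, Apr 19→Andersen, Apr 20→Cho.
Total: 135 + 125 + 130 + 100 + 110 + 130 + 100 + 110 + 125 + 130 = €1195.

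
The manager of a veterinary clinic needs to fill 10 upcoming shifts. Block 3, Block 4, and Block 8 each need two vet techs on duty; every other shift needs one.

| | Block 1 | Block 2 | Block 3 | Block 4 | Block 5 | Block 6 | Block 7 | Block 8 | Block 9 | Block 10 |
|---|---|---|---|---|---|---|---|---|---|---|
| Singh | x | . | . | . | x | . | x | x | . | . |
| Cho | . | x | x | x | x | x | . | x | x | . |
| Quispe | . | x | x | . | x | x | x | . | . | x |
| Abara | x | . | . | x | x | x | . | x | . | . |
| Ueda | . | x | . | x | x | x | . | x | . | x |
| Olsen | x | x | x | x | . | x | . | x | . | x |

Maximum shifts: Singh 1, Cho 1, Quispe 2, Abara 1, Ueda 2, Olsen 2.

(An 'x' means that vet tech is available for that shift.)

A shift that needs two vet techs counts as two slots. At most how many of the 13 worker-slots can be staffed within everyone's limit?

9

Total capacity across all vet techs is 1+1+2+1+2+2 = 9, and 13 slots are needed, so at most 9 can be filled.
An assignment achieving 9: Block 1→Abara, Block 2→Ueda, Block 3→Quispe+Olsen, Block 4→Ueda+Olsen, Block 7→Singh, Block 9→Cho, Block 10→Quispe.
Loads: Singh 1/1, Cho 1/1, Quispe 2/2, Abara 1/1, Ueda 2/2, Olsen 2/2.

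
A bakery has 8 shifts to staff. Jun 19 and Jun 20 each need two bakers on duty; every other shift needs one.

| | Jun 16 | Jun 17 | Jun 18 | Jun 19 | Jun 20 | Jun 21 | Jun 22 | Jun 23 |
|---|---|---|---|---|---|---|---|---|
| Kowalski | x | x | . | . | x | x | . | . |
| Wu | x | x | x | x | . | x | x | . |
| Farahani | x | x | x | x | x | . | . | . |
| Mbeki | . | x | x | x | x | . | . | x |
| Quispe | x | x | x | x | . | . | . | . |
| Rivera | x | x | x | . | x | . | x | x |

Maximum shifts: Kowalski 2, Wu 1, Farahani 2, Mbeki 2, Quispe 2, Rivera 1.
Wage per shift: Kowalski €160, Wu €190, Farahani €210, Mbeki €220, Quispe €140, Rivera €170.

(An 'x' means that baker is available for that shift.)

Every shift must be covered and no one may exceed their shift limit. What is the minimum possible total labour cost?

€1820

Picking the cheapest available baker for each shift independently would cost €1580, but that ignores the shift limits.
An optimal schedule: Jun 16→Kowalski, Jun 17→Quispe, Jun 18→Farahani, Jun 19→Farahani+Quispe, Jun 20→Mbeki+Rivera, Jun 21→Kowalski, Jun 22→Wu, Jun 23→Mbeki.
Total: 160 + 140 + 210 + 210 + 140 + 220 + 170 + 160 + 190 + 220 = €1820.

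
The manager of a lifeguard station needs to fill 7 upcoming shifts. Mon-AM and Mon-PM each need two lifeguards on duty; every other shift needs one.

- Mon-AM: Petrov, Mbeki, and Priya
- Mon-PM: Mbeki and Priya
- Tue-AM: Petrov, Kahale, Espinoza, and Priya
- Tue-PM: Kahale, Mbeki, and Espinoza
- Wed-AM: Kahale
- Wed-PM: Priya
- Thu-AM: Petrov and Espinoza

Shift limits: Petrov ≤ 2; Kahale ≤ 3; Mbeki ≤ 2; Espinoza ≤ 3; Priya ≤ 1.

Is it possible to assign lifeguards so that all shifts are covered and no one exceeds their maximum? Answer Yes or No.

No

Total capacity is 11 and 9 slots are needed, so capacity alone doesn't rule it out.
Shifts {Mon-PM, Wed-PM} need 3 worker-slots in total, but the lifeguards available for any of those shifts (Mbeki and Priya) can supply at most 2 among them. So no valid schedule exists.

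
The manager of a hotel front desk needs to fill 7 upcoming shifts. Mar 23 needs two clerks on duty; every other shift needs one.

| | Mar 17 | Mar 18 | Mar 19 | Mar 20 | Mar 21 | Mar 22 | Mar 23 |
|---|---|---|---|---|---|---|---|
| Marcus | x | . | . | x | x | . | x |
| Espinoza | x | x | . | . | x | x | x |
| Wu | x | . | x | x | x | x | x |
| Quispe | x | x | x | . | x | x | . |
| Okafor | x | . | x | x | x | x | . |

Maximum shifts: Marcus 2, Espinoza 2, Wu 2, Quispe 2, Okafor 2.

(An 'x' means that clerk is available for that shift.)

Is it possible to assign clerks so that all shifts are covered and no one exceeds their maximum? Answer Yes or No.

Yes

One valid schedule: Mar 17→Quispe, Mar 18→Espinoza, Mar 19→Wu, Mar 20→Marcus, Mar 21→Quispe, Mar 22→Wu, Mar 23→Marcus+Espinoza.
Loads: Marcus 2/2, Espinoza 2/2, Wu 2/2, Quispe 2/2, Okafor 0/2 — all within limits.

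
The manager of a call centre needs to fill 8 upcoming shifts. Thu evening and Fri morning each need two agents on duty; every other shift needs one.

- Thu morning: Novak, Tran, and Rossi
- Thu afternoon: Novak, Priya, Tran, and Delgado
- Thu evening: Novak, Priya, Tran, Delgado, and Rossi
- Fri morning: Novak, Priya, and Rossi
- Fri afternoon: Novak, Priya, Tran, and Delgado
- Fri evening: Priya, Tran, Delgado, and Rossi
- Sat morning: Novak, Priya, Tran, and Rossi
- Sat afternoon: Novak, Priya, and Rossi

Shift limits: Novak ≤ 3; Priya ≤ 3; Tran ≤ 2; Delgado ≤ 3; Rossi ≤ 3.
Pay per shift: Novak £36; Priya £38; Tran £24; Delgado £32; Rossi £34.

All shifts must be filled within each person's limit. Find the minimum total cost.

£318

Picking the cheapest available agent for each shift independently would cost £280, but that ignores the shift limits.
An optimal schedule: Thu morning→Tran, Thu afternoon→Tran, Thu evening→Delgado+Novak, Fri morning→Rossi+Novak, Fri afternoon→Delgado, Fri evening→Delgado, Sat morning→Rossi, Sat afternoon→Rossi.
Total: 24 + 24 + 32 + 36 + 34 + 36 + 32 + 32 + 34 + 34 = £318.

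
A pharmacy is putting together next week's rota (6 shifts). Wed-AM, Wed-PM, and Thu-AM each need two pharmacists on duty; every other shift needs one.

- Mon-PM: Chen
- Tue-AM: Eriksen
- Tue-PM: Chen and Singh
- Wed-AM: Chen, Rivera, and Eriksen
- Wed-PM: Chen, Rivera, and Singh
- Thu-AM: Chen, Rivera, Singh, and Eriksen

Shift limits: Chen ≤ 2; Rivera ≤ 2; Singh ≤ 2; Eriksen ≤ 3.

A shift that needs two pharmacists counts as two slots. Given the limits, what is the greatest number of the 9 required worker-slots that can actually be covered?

9

Total capacity across all pharmacists is 2+2+2+3 = 9, and 9 slots are needed, so at most 9 can be filled.
An assignment achieving 9: Mon-PM→Chen, Tue-AM→Eriksen, Tue-PM→Chen, Wed-AM→Rivera+Eriksen, Wed-PM→Rivera+Singh, Thu-AM→Singh+Eriksen.
Loads: Chen 2/2, Rivera 2/2, Singh 2/2, Eriksen 3/3.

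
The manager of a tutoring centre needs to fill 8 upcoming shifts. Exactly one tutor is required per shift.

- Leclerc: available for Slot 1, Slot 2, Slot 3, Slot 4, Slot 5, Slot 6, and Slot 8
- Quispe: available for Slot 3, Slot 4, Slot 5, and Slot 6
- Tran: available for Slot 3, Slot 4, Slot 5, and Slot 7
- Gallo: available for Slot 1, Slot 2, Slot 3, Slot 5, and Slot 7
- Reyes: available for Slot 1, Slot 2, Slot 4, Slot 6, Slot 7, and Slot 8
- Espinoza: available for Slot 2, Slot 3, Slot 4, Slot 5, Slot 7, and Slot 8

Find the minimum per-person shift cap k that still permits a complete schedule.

2

With 6 tutors and 8 worker-slots to fill, someone must work at least ⌈8/6⌉ = 2 shifts, so k ≥ 2.
k = 2 works: Slot 1→Leclerc, Slot 2→Gallo, Slot 3→Quispe, Slot 4→Quispe, Slot 5→Tran, Slot 6→Leclerc, Slot 7→Tran, Slot 8→Reyes.
Loads: Leclerc 2, Quispe 2, Tran 2, Gallo 1, Reyes 1, Espinoza 0 — all ≤ 2.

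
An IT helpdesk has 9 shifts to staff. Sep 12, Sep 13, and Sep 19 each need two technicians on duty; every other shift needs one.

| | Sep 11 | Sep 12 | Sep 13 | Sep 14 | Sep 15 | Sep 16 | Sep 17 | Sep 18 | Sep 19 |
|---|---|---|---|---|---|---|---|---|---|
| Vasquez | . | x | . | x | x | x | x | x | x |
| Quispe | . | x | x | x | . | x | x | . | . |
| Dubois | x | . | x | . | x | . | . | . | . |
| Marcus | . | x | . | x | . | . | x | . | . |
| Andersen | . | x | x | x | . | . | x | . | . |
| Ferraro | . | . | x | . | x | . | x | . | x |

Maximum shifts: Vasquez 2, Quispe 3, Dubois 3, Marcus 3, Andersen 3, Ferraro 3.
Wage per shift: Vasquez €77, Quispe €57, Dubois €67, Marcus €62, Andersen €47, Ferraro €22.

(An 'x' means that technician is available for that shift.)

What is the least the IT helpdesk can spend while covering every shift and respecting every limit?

€599

Sep 11 can only be covered by Dubois, so that assignment is forced.
Sep 18 can only be covered by Vasquez, so that assignment is forced.
Sep 19 can only be covered by Vasquez and Ferraro, so that assignment is forced.
Picking the cheapest available technician for each shift independently would cost €564, but that ignores the shift limits.
An optimal schedule: Sep 11→Dubois, Sep 12→Andersen+Quispe, Sep 13→Andersen+Quispe, Sep 14→Andersen, Sep 15→Ferraro, Sep 16→Quispe, Sep 17→Ferraro, Sep 18→Vasquez, Sep 19→Ferraro+Vasquez.
Total: 67 + 47 + 57 + 47 + 57 + 47 + 22 + 57 + 22 + 77 + 22 + 77 = €599.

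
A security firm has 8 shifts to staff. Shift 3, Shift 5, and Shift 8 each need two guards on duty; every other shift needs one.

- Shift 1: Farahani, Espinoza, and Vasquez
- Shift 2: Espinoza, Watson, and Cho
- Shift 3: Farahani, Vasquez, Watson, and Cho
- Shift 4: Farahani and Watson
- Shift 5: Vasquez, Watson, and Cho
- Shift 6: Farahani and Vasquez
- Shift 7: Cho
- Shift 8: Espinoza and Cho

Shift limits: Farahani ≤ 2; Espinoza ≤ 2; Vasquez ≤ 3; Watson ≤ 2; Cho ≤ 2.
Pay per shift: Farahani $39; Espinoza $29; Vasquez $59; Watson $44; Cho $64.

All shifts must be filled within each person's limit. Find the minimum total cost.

Shift 7 can only be covered by Cho, so that assignment is forced.
Shift 8 can only be covered by Espinoza and Cho, so that assignment is forced.
Picking the cheapest available guard for each shift independently would cost $479, but that ignores the shift limits.
An optimal schedule: Shift 1→Vasquez, Shift 2→Espinoza, Shift 3→Vasquez+Watson, Shift 4→Farahani, Shift 5→Vasquez+Watson, Shift 6→Farahani, Shift 7→Cho, Shift 8→Espinoza+Cho.
Total: 59 + 29 + 59 + 44 + 39 + 59 + 44 + 39 + 64 + 29 + 64 = $529.

$529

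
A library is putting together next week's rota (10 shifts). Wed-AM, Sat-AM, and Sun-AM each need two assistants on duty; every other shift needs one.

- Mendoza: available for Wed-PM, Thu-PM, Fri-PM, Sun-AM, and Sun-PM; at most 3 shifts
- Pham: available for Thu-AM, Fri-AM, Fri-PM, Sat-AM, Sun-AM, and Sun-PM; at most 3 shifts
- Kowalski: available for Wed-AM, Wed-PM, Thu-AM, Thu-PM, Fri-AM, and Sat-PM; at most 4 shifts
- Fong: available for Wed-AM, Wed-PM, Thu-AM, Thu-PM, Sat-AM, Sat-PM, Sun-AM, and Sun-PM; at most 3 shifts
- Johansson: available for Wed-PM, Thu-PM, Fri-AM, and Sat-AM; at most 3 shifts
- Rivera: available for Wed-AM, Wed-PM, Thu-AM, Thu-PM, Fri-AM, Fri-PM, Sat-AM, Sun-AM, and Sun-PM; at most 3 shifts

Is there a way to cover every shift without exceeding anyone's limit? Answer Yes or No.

Yes

One valid schedule: Wed-AM→Kowalski+Fong, Wed-PM→Mendoza, Thu-AM→Pham, Thu-PM→Kowalski, Fri-AM→Pham, Fri-PM→Mendoza, Sat-AM→Pham+Fong, Sat-PM→Kowalski, Sun-AM→Fong+Rivera, Sun-PM→Mendoza.
Loads: Mendoza 3/3, Pham 3/3, Kowalski 3/4, Fong 3/3, Johansson 0/3, Rivera 1/3 — all within limits.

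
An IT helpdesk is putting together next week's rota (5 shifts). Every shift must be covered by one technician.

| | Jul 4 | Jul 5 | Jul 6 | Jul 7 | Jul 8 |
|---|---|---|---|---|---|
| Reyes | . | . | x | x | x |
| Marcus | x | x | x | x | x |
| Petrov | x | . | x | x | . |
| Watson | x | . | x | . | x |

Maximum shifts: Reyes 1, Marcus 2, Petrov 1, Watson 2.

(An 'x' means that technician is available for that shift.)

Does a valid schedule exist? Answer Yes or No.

Jul 5 can only be covered by Marcus, so that assignment is forced.
One valid schedule: Jul 4→Marcus, Jul 5→Marcus, Jul 6→Petrov, Jul 7→Reyes, Jul 8→Watson.
Loads: Reyes 1/1, Marcus 2/2, Petrov 1/1, Watson 1/2 — all within limits.

Yes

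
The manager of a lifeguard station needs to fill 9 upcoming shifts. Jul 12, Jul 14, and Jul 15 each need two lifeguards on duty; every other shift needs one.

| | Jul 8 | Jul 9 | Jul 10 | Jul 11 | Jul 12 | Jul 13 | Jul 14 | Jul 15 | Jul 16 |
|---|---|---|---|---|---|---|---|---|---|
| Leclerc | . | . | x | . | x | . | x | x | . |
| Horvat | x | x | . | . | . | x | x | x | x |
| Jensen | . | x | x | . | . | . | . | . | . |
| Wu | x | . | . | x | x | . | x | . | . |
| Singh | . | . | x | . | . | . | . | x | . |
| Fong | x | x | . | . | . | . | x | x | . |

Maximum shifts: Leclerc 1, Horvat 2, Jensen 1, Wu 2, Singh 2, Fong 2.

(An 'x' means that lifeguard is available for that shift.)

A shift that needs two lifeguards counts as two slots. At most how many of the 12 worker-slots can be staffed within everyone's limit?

10

Total capacity across all lifeguards is 1+2+1+2+2+2 = 10, and 12 slots are needed, so at most 10 can be filled.
An assignment achieving 10: Jul 8→Fong, Jul 9→Jensen, Jul 10→Singh, Jul 11→Wu, Jul 12→Leclerc+Wu, Jul 13→Horvat, Jul 14→Fong, Jul 15→Singh, Jul 16→Horvat.
Loads: Leclerc 1/1, Horvat 2/2, Jensen 1/1, Wu 2/2, Singh 2/2, Fong 2/2.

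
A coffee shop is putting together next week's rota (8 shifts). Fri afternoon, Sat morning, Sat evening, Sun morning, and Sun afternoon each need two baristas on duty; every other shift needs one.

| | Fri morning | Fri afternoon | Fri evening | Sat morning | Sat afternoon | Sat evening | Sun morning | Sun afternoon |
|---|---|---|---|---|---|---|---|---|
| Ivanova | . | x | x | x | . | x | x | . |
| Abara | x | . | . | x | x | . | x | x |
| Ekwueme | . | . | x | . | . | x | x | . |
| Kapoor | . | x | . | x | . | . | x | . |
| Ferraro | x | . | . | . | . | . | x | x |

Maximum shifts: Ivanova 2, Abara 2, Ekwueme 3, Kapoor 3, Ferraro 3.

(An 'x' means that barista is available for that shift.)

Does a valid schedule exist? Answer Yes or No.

Total capacity is 13 and 13 slots are needed, so capacity alone doesn't rule it out.
Shifts {Fri afternoon, Sat morning, Sat afternoon, Sat evening, Sun afternoon} need 9 worker-slots in total, but the baristas available for any of those shifts (Ivanova, Abara, Ekwueme, Kapoor, and Ferraro) can supply at most 8 among them. So no valid schedule exists.

No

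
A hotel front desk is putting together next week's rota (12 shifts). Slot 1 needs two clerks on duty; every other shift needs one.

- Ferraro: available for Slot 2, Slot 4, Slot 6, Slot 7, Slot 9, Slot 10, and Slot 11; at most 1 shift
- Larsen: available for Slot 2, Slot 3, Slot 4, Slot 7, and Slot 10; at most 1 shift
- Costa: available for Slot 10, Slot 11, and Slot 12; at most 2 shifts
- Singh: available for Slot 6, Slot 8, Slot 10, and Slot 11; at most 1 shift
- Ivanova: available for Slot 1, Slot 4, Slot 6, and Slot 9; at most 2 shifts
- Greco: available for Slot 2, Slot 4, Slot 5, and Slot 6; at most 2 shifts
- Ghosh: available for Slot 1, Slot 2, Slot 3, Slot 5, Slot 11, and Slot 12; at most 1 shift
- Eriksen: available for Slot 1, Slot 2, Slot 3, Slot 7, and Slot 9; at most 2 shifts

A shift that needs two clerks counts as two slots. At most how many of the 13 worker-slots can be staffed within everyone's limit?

12

Total capacity across all clerks is 1+1+2+1+2+2+1+2 = 12, and 13 slots are needed, so at most 12 can be filled.
An assignment achieving 12: Slot 1→Ivanova+Ghosh, Slot 2→Eriksen, Slot 3→Larsen, Slot 4→Ivanova, Slot 5→Greco, Slot 6→Greco, Slot 7→Ferraro, Slot 8→Singh, Slot 9→Eriksen, Slot 10→Costa, Slot 12→Costa.
Loads: Ferraro 1/1, Larsen 1/1, Costa 2/2, Singh 1/1, Ivanova 2/2, Greco 2/2, Ghosh 1/1, Eriksen 2/2.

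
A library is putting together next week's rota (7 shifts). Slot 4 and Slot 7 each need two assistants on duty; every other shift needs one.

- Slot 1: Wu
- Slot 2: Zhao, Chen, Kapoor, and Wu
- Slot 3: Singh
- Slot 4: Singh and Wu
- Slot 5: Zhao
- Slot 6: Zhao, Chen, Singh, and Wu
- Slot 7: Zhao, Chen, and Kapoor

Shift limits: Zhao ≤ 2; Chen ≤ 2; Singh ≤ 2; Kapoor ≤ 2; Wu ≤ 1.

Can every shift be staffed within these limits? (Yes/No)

No

Total capacity is 9 and 9 slots are needed, so capacity alone doesn't rule it out.
Shifts {Slot 1, Slot 4} need 3 worker-slots in total, but the assistants available for any of those shifts (Singh and Wu) can supply at most 2 among them. So no valid schedule exists.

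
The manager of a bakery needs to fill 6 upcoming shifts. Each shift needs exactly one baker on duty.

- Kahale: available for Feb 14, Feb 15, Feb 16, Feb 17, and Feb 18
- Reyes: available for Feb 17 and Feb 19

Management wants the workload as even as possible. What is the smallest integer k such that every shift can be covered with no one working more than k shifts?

4

With 2 bakers and 6 worker-slots to fill, someone must work at least ⌈6/2⌉ = 3 shifts, so k ≥ 3.
k = 3 fails: Shifts {Feb 14, Feb 15, Feb 16, Feb 18} need 4 worker-slots in total, but the bakers available for any of those shifts (Kahale) can supply at most 3 among them. So no valid schedule exists.
k = 4 works: Feb 14→Kahale, Feb 15→Kahale, Feb 16→Kahale, Feb 17→Reyes, Feb 18→Kahale, Feb 19→Reyes.
Loads: Kahale 4, Reyes 2 — all ≤ 4.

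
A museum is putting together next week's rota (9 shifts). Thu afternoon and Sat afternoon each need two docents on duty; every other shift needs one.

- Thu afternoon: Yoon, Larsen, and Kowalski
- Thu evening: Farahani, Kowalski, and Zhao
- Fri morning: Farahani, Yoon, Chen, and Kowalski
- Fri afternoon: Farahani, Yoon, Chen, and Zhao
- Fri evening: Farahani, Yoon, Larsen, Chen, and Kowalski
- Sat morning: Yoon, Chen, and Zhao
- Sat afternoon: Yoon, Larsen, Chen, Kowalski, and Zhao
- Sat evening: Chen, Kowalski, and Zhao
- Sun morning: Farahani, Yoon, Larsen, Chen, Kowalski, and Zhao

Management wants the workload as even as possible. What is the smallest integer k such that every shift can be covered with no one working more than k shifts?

With 6 docents and 11 worker-slots to fill, someone must work at least ⌈11/6⌉ = 2 shifts, so k ≥ 2.
k = 2 works: Thu afternoon→Yoon+Larsen, Thu evening→Farahani, Fri morning→Farahani, Fri afternoon→Chen, Fri evening→Larsen, Sat morning→Yoon, Sat afternoon→Kowalski+Zhao, Sat evening→Chen, Sun morning→Kowalski.
Loads: Farahani 2, Yoon 2, Larsen 2, Chen 2, Kowalski 2, Zhao 1 — all ≤ 2.

2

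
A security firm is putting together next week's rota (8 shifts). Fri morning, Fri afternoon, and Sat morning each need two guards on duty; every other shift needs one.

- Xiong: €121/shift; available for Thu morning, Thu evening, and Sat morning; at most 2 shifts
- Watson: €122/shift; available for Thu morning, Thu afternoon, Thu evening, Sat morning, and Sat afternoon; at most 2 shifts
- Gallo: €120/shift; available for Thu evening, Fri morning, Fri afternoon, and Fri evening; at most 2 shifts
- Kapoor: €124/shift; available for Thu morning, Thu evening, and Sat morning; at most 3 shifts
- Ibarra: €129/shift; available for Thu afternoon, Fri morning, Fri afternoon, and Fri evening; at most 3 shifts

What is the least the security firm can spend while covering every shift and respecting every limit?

€1361

Fri morning can only be covered by Gallo and Ibarra, so that assignment is forced.
Fri afternoon can only be covered by Gallo and Ibarra, so that assignment is forced.
Sat afternoon can only be covered by Watson, so that assignment is forced.
Picking the cheapest available guard for each shift independently would cost €1346, but that ignores the shift limits.
An optimal schedule: Thu morning→Xiong, Thu afternoon→Watson, Thu evening→Kapoor, Fri morning→Gallo+Ibarra, Fri afternoon→Gallo+Ibarra, Fri evening→Ibarra, Sat morning→Xiong+Kapoor, Sat afternoon→Watson.
Total: 121 + 122 + 124 + 120 + 129 + 120 + 129 + 129 + 121 + 124 + 122 = €1361.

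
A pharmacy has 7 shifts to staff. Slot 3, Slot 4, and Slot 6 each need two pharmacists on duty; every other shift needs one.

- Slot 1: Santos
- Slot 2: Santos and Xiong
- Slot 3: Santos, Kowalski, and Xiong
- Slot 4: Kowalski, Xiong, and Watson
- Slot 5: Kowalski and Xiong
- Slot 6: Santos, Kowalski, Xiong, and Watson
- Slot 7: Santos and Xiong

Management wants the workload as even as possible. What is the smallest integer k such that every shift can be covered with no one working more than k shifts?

3

With 4 pharmacists and 10 worker-slots to fill, someone must work at least ⌈10/4⌉ = 3 shifts, so k ≥ 3.
k = 3 works: Slot 1→Santos, Slot 2→Santos, Slot 3→Kowalski+Xiong, Slot 4→Kowalski+Xiong, Slot 5→Kowalski, Slot 6→Xiong+Watson, Slot 7→Santos.
Loads: Santos 3, Kowalski 3, Xiong 3, Watson 1 — all ≤ 3.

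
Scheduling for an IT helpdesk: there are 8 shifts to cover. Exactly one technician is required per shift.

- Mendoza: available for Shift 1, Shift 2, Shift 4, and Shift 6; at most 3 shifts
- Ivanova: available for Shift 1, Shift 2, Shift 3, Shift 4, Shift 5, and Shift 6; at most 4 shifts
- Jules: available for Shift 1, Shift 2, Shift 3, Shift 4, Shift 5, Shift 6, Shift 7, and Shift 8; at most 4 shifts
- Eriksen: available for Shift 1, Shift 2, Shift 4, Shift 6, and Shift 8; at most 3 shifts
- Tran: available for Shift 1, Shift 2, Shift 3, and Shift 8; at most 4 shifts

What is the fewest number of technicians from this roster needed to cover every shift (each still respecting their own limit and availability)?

8 slots to fill and no one can take more than 4, so at least ⌈8/4⌉ = 2 technicians are needed.
Ivanova and Jules alone can cover everything: Shift 1→Ivanova, Shift 2→Ivanova, Shift 3→Ivanova, Shift 4→Ivanova, Shift 5→Jules, Shift 6→Jules, Shift 7→Jules, Shift 8→Jules.

2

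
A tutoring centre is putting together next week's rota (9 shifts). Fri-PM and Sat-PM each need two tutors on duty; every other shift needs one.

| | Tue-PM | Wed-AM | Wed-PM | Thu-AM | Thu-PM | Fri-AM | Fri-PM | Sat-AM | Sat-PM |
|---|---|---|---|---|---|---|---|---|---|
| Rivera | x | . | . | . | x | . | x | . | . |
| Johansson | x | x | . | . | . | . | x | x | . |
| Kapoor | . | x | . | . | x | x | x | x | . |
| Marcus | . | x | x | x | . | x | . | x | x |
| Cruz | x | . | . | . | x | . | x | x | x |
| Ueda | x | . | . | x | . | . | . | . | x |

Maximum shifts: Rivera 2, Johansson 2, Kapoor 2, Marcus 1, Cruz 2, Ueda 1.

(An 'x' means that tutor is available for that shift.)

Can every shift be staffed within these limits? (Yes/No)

No

Shifts {Wed-PM, Thu-AM, Sat-PM} need 4 worker-slots in total, but the tutors available for any of those shifts (Marcus, Cruz, and Ueda) can supply at most 3 among them. So no valid schedule exists.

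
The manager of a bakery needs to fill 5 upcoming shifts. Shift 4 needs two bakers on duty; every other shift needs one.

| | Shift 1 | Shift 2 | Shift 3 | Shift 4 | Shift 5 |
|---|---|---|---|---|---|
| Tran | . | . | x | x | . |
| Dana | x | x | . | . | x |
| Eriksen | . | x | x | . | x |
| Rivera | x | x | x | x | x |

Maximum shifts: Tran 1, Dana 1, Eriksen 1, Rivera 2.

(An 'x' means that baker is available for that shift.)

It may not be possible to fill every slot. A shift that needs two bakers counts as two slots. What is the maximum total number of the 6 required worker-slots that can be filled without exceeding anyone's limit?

5

Total capacity across all bakers is 1+1+1+2 = 5, and 6 slots are needed, so at most 5 can be filled.
An assignment achieving 5: Shift 1→Dana, Shift 2→Eriksen, Shift 3→Rivera, Shift 4→Tran+Rivera.
Loads: Tran 1/1, Dana 1/1, Eriksen 1/1, Rivera 2/2.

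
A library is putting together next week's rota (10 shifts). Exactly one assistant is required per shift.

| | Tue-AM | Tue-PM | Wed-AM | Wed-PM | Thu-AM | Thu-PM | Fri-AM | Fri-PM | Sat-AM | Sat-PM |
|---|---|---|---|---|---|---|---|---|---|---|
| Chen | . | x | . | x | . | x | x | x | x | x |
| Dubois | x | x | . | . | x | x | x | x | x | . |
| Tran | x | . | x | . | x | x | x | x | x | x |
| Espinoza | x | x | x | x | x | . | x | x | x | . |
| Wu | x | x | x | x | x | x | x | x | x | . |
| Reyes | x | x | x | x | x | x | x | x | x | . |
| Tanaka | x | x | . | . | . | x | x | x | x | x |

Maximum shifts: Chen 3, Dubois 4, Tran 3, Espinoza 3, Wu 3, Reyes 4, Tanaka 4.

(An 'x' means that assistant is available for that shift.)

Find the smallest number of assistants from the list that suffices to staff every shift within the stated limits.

3

10 slots to fill and no one can take more than 4, so at least ⌈10/4⌉ = 3 assistants are needed.
Chen, Dubois, and Tran alone can cover everything: Tue-AM→Dubois, Tue-PM→Chen, Wed-AM→Tran, Wed-PM→Chen, Thu-AM→Dubois, Thu-PM→Dubois, Fri-AM→Dubois, Fri-PM→Tran, Sat-AM→Tran, Sat-PM→Chen.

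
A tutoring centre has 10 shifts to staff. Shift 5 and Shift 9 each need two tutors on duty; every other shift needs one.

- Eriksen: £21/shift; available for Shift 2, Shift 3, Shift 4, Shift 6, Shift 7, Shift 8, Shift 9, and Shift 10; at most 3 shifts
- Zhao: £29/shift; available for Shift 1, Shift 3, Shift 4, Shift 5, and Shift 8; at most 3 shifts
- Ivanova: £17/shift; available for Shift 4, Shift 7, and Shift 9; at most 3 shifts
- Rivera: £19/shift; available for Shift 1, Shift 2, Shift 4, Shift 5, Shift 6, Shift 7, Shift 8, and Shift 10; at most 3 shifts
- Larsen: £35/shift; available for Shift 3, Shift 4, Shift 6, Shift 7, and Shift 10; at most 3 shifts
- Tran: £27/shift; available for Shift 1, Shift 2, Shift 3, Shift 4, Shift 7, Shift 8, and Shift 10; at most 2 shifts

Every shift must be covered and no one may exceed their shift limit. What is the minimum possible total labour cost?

£254

Shift 5 can only be covered by Zhao and Rivera, so that assignment is forced.
Shift 9 can only be covered by Eriksen and Ivanova, so that assignment is forced.
Picking the cheapest available tutor for each shift independently would cost £236, but that ignores the shift limits.
An optimal schedule: Shift 1→Rivera, Shift 2→Rivera, Shift 3→Eriksen, Shift 4→Ivanova, Shift 5→Rivera+Zhao, Shift 6→Eriksen, Shift 7→Ivanova, Shift 8→Tran, Shift 9→Ivanova+Eriksen, Shift 10→Tran.
Total: 19 + 19 + 21 + 17 + 19 + 29 + 21 + 17 + 27 + 17 + 21 + 27 = £254.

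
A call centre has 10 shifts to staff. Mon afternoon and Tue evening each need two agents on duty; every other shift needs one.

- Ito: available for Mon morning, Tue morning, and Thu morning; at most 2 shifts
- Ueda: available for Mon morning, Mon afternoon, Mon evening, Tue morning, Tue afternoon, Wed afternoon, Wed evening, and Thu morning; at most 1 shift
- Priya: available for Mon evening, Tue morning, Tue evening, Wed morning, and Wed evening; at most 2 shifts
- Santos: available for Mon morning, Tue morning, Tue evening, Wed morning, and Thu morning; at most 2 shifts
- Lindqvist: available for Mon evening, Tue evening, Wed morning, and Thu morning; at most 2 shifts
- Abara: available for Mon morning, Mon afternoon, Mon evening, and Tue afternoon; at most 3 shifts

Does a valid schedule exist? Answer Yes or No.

No

Total capacity is 12 and 12 slots are needed, so capacity alone doesn't rule it out.
Shifts {Mon afternoon, Wed afternoon} need 3 worker-slots in total, but the agents available for any of those shifts (Ueda and Abara) can supply at most 2 among them. So no valid schedule exists.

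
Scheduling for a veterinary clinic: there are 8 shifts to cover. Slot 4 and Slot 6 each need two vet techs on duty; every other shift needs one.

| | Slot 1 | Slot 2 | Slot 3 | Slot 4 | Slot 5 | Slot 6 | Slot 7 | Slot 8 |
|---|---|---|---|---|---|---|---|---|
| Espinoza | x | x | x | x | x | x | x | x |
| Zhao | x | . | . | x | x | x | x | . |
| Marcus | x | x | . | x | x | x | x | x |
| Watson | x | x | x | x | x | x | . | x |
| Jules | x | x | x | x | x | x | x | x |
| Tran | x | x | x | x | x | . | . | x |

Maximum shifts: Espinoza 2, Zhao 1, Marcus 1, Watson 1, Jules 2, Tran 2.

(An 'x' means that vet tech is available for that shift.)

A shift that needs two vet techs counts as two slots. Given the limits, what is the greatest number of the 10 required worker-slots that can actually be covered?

Total capacity across all vet techs is 2+1+1+1+2+2 = 9, and 10 slots are needed, so at most 9 can be filled.
An assignment achieving 9: Slot 1→Jules, Slot 2→Marcus, Slot 3→Espinoza, Slot 4→Tran, Slot 5→Tran, Slot 6→Zhao+Watson, Slot 7→Espinoza, Slot 8→Jules.
Loads: Espinoza 2/2, Zhao 1/1, Marcus 1/1, Watson 1/1, Jules 2/2, Tran 2/2.

9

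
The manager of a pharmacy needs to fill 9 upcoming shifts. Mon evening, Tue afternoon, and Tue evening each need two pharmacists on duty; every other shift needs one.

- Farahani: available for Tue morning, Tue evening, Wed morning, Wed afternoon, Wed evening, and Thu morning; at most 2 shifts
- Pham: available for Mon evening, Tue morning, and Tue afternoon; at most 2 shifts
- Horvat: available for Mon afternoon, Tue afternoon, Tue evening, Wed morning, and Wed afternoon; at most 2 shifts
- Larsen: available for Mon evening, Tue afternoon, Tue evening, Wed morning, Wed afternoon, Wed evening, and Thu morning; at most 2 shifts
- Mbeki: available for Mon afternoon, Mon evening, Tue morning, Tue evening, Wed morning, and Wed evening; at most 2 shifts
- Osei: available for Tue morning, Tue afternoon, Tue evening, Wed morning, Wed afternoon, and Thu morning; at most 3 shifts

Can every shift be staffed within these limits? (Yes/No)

One valid schedule: Mon afternoon→Horvat, Mon evening→Pham+Larsen, Tue morning→Pham, Tue afternoon→Larsen+Osei, Tue evening→Mbeki+Osei, Wed morning→Mbeki, Wed afternoon→Horvat, Wed evening→Farahani, Thu morning→Farahani.
Loads: Farahani 2/2, Pham 2/2, Horvat 2/2, Larsen 2/2, Mbeki 2/2, Osei 2/3 — all within limits.

Yes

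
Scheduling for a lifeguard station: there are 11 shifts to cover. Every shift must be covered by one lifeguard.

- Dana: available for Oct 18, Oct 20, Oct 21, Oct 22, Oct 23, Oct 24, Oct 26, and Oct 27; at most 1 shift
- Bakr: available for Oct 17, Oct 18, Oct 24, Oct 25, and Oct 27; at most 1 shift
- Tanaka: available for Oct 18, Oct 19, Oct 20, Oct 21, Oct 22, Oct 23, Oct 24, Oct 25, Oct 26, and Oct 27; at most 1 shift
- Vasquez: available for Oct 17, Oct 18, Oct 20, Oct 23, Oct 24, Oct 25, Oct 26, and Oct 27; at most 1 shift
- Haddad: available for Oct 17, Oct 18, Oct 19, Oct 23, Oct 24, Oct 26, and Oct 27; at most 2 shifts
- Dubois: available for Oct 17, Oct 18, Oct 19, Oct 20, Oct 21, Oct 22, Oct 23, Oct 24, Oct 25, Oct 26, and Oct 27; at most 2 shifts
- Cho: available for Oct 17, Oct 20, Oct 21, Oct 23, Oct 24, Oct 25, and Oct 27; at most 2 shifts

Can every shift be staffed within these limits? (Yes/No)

Total capacity is 1+1+1+1+2+2+2 = 10 but 11 worker-slots are needed — infeasible.

No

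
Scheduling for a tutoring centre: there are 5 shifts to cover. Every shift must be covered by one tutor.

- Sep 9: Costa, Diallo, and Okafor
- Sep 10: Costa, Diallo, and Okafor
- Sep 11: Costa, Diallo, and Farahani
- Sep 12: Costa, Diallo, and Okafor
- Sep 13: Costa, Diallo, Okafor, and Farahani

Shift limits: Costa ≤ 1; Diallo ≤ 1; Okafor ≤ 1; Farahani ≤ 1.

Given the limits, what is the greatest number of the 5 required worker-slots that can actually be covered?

Total capacity across all tutors is 1+1+1+1 = 4, and 5 slots are needed, so at most 4 can be filled.
An assignment achieving 4: Sep 9→Costa, Sep 10→Diallo, Sep 11→Farahani, Sep 12→Okafor.
Loads: Costa 1/1, Diallo 1/1, Okafor 1/1, Farahani 1/1.

4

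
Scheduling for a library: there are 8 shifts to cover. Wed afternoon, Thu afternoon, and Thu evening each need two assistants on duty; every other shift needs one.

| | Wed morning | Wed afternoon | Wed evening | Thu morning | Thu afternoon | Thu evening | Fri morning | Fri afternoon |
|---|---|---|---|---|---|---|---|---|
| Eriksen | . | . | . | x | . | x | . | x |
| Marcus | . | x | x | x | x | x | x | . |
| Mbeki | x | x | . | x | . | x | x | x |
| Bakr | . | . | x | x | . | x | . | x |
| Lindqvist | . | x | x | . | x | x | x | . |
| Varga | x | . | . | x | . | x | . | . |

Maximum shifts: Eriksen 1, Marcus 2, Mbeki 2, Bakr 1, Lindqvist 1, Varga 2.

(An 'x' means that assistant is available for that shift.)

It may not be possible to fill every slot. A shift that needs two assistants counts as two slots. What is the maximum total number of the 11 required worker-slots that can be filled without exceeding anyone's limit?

Total capacity across all assistants is 1+2+2+1+1+2 = 9, and 11 slots are needed, so at most 9 can be filled.
An assignment achieving 9: Wed morning→Mbeki, Wed afternoon→Marcus+Mbeki, Wed evening→Bakr, Thu morning→Varga, Thu afternoon→Marcus+Lindqvist, Thu evening→Varga, Fri afternoon→Eriksen.
Loads: Eriksen 1/1, Marcus 2/2, Mbeki 2/2, Bakr 1/1, Lindqvist 1/1, Varga 2/2.

9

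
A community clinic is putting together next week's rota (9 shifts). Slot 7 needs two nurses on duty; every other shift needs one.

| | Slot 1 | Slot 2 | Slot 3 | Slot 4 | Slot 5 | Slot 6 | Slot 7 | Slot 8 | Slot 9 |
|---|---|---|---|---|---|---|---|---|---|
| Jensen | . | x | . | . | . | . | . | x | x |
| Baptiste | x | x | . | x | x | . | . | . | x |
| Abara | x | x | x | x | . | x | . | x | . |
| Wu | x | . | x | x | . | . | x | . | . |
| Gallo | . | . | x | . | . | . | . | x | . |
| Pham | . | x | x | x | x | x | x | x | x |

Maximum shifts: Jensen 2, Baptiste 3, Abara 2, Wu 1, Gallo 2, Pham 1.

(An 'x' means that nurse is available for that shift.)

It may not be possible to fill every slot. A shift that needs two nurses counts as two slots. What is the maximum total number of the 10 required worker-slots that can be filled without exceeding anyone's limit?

10

Total capacity across all nurses is 2+3+2+1+2+1 = 11, and 10 slots are needed, so at most 10 can be filled.
An assignment achieving 10: Slot 1→Baptiste, Slot 2→Jensen, Slot 3→Abara, Slot 4→Baptiste, Slot 5→Baptiste, Slot 6→Abara, Slot 7→Wu+Pham, Slot 8→Gallo, Slot 9→Jensen.
Loads: Jensen 2/2, Baptiste 3/3, Abara 2/2, Wu 1/1, Gallo 1/2, Pham 1/1.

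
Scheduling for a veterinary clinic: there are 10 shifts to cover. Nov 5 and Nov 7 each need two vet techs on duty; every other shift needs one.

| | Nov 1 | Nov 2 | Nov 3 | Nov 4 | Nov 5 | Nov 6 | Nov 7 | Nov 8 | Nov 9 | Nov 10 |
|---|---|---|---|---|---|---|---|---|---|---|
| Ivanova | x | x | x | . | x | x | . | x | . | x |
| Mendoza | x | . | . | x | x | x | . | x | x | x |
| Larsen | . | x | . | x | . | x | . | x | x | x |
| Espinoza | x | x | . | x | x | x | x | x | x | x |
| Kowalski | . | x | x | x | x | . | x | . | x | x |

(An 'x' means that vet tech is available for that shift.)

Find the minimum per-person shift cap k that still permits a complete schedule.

With 5 vet techs and 12 worker-slots to fill, someone must work at least ⌈12/5⌉ = 3 shifts, so k ≥ 3.
k = 3 works: Nov 1→Ivanova, Nov 2→Ivanova, Nov 3→Ivanova, Nov 4→Mendoza, Nov 5→Espinoza+Kowalski, Nov 6→Mendoza, Nov 7→Espinoza+Kowalski, Nov 8→Mendoza, Nov 9→Larsen, Nov 10→Larsen.
Loads: Ivanova 3, Mendoza 3, Larsen 2, Espinoza 2, Kowalski 2 — all ≤ 3.

3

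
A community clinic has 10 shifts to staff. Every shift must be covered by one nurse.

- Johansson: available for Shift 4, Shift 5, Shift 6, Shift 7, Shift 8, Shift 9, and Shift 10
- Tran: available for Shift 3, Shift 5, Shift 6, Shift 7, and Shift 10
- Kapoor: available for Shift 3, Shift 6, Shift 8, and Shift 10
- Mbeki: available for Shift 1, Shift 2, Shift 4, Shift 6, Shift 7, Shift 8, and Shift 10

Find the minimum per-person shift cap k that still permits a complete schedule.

3

With 4 nurses and 10 worker-slots to fill, someone must work at least ⌈10/4⌉ = 3 shifts, so k ≥ 3.
k = 3 works: Shift 1→Mbeki, Shift 2→Mbeki, Shift 3→Tran, Shift 4→Johansson, Shift 5→Johansson, Shift 6→Tran, Shift 7→Tran, Shift 8→Kapoor, Shift 9→Johansson, Shift 10→Kapoor.
Loads: Johansson 3, Tran 3, Kapoor 2, Mbeki 2 — all ≤ 3.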